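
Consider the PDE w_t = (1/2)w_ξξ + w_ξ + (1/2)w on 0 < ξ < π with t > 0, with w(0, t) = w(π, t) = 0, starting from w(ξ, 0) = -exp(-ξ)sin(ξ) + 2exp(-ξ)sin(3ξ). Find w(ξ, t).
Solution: Substitute w = exp(-ξ)u.
Then w_ξ = exp(-ξ)(u_ξ - u), w_ξξ = exp(-ξ)(u_ξξ - 2u_ξ + u), w_t = exp(-ξ)u_t; substituting and dividing by exp(-ξ), the lower-order terms cancel: u_t = (1/2)u_ξξ (standard heat equation).
Data for u: u(ξ,0) = exp(ξ)w(ξ,0) = -sin(ξ) + 2sin(3ξ). The boundary conditions carry over: u(0,t) = u(π,t) = 0.
Separating variables: u = Σ c_n exp(-n²t/2) sin(nξ). From u(ξ,0) = -sin(ξ) + 2sin(3ξ): c_1=-1, c_3=2.
So u(ξ,t) = -exp(-t/2)sin(ξ) + 2exp(-9t/2)sin(3ξ), and w(ξ,t) = exp(-ξ)u(ξ,t).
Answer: w(ξ, t) = -exp(-t/2)exp(-ξ)sin(ξ) + 2exp(-9t/2)exp(-ξ)sin(3ξ)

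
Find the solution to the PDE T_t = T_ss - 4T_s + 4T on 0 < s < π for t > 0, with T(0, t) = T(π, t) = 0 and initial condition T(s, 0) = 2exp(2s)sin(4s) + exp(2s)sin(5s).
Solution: Substitute T = exp(2s)u.
Then T_s = exp(2s)(u_s + 2u), T_ss = exp(2s)(u_ss + 4u_s + 4u), T_t = exp(2s)u_t; substituting and dividing by exp(2s), the lower-order terms cancel: u_t = u_ss (standard heat equation).
Data for u: u(s,0) = exp(-2s)T(s,0) = 2sin(4s) + sin(5s). The boundary conditions carry over: u(0,t) = u(π,t) = 0.
Separating variables: u = Σ c_n exp(-n²t) sin(ns). From u(s,0) = 2sin(4s) + sin(5s): c_4=2, c_5=1.
So u(s,t) = 2exp(-16t)sin(4s) + exp(-25t)sin(5s), and T(s,t) = exp(2s)u(s,t).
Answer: T(s, t) = 2exp(2s)exp(-16t)sin(4s) + exp(2s)exp(-25t)sin(5s)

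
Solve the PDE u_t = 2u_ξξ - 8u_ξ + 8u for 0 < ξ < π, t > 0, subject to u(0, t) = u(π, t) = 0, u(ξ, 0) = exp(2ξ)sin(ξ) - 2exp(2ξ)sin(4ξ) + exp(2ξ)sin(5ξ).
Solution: Substitute u = exp(2ξ)w.
Then u_ξ = exp(2ξ)(w_ξ + 2w), u_ξξ = exp(2ξ)(w_ξξ + 4w_ξ + 4w), u_t = exp(2ξ)w_t; substituting and dividing by exp(2ξ), the lower-order terms cancel: w_t = 2w_ξξ (standard heat equation).
Data for w: w(ξ,0) = exp(-2ξ)u(ξ,0) = sin(ξ) - 2sin(4ξ) + sin(5ξ). The boundary conditions carry over: w(0,t) = w(π,t) = 0.
Separating variables: w = Σ c_n exp(-2n²t) sin(nξ). From w(ξ,0) = sin(ξ) - 2sin(4ξ) + sin(5ξ): c_1=1, c_4=-2, c_5=1.
So w(ξ,t) = exp(-2t)sin(ξ) - 2exp(-32t)sin(4ξ) + exp(-50t)sin(5ξ), and u(ξ,t) = exp(2ξ)w(ξ,t).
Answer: u(ξ, t) = exp(-2t)exp(2ξ)sin(ξ) - 2exp(-32t)exp(2ξ)sin(4ξ) + exp(-50t)exp(2ξ)sin(5ξ)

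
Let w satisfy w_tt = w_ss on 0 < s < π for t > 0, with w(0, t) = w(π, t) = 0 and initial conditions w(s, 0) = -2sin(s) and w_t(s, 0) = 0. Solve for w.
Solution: Separating variables: w = Σ [A_n cos(ω_n t) + B_n sin(ω_n t)] sin(ns), ω_n = n. From ICs: A_1=-2.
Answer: w(s, t) = -2sin(s)cos(t)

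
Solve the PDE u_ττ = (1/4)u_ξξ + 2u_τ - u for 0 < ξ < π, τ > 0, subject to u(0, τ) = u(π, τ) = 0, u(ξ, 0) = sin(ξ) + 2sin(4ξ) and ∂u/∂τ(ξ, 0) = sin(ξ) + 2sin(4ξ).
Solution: Substitute u = exp(τ)w, i.e. w = exp(-τ)u.
By the product rule, u_τ = exp(τ)(w_τ + w), u_ττ = exp(τ)(w_ττ + 2w_τ + w), u_ξξ = exp(τ)w_ξξ.
Substituting into the PDE and dividing by exp(τ): w_ττ + 2w_τ + w = (1/4)w_ξξ + 2(w_τ + w) - w.
The lower-order terms cancel, leaving the standard wave equation w_ττ = (1/4)w_ξξ.
Initial data for w: w(ξ,0) = u(ξ,0) = sin(ξ) + 2sin(4ξ); w_τ(ξ,0) = u_τ(ξ,0) - u(ξ,0) = 0. The boundary conditions carry over: w(0,τ) = w(π,τ) = 0.
Solve for w:
  Using separation of variables w = X(ξ)T(τ):
  Eigenfunctions: sin(nξ), n = 1, 2, 3, ...
  General solution: w(ξ, τ) = Σ [A_n cos(n τ/2) + B_n sin(n τ/2)] sin(nξ)
  From w(ξ,0) = sin(ξ) + 2sin(4ξ): A_1=1, A_4=2. From w_τ(ξ,0) = 0: all B_n = 0.
Hence w(ξ,τ) = sin(ξ)cos(τ/2) + 2sin(4ξ)cos(2τ).
Transform back: u(ξ,τ) = exp(τ)w(ξ,τ).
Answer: u(ξ, τ) = exp(τ)sin(ξ)cos(τ/2) + 2exp(τ)sin(4ξ)cos(2τ)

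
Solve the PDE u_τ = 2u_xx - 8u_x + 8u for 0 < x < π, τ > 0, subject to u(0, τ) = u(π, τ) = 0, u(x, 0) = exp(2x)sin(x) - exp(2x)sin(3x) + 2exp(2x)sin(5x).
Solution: Substitute u = exp(2x)w, i.e. w = exp(-2x)u.
By the product rule, u_x = exp(2x)(w_x + 2w), u_xx = exp(2x)(w_xx + 4w_x + 4w), u_τ = exp(2x)w_τ.
Substituting into the PDE and dividing by exp(2x): w_τ = 2(w_xx + 4w_x + 4w) - 8(w_x + 2w) + 8w.
The lower-order terms cancel, leaving the standard heat equation w_τ = 2w_xx.
Initial data for w: w(x,0) = exp(-2x)u(x,0) = sin(x) - sin(3x) + 2sin(5x). The boundary conditions carry over: w(0,τ) = w(π,τ) = 0.
Solve for w:
  Using separation of variables w = X(x)T(τ):
  Eigenfunctions: sin(nx), n = 1, 2, 3, ...
  General solution: w(x, τ) = Σ c_n sin(nx) exp(-2n² τ)
  Matching w(x,0) = sin(x) - sin(3x) + 2sin(5x) term by term: c_1=1, c_3=-1, c_5=2.
Hence w(x,τ) = exp(-2τ)sin(x) - exp(-18τ)sin(3x) + 2exp(-50τ)sin(5x).
Transform back: u(x,τ) = exp(2x)w(x,τ).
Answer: u(x, τ) = exp(2x)exp(-2τ)sin(x) - exp(2x)exp(-18τ)sin(3x) + 2exp(2x)exp(-50τ)sin(5x)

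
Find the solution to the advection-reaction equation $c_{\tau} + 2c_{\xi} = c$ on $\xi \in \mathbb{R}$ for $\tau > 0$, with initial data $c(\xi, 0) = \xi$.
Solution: Substitute $c = e^{\tau}u$.
Then $c_{\tau} = e^{\tau}(u_{\tau} + u)$, $c_{\xi} = e^{\tau}u_{\xi}$; substituting and dividing by $e^{\tau}$, the lower-order terms cancel: $u_{\tau} + 2u_{\xi} = 0$ (standard advection equation).
Data for $u$: $u(\xi,0) = c(\xi,0) = \xi$.
By characteristics ($d\xi/d\tau = 2$), $u(\xi,\tau) = f(\xi - 2\tau)$ with $f = u( \cdot , 0)$.
So $u(\xi,\tau) = \xi - 2 \tau$, and $c(\xi,\tau) = e^{\tau}u(\xi,\tau)$.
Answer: $c(\xi, \tau) = -2 \tau e^{\tau} + \xi e^{\tau}$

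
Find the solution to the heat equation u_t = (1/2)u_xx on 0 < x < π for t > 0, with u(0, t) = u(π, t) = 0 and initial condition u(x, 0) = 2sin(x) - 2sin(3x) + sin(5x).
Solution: Separating variables: u = Σ c_n exp(-n²t/2) sin(nx). From u(x,0) = 2sin(x) - 2sin(3x) + sin(5x): c_1=2, c_3=-2, c_5=1.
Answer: u(x, t) = 2exp(-t/2)sin(x) - 2exp(-9t/2)sin(3x) + exp(-25t/2)sin(5x)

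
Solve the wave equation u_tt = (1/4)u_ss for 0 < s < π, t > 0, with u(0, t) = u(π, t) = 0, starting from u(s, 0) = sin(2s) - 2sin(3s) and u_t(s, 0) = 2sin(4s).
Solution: Separating variables: u = Σ [A_n cos(ω_n t) + B_n sin(ω_n t)] sin(ns), ω_n = n/2. From ICs (B_n = velocity coefficient / ω_n): A_2=1, A_3=-2, B_4=1.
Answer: u(s, t) = sin(2s)cos(t) - 2sin(3s)cos(3t/2) + sin(4s)sin(2t)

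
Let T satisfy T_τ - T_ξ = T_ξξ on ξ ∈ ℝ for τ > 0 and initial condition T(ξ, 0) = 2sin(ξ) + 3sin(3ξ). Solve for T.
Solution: Moving frame: η = ξ + τ, σ = τ, T = u(η,σ), so T_τ = u_σ + u_η and T_ξξ = u_ηη.
Hence T_τ - T_ξ = u_σ and the PDE becomes the heat equation u_σ = u_ηη on η ∈ ℝ.
Initial data: u(η,0) = T(η,0) = 2sin(η) + 3sin(3η). Each mode sin(nη) decays as exp(-n²σ) on ℝ, so u(η,σ) = Σ c_n exp(-n²σ) sin(nη) with c_1=2, c_3=3: u(η,σ) = 2exp(-σ)sin(η) + 3exp(-9σ)sin(3η).
Substituting back: T(ξ,τ) = u(ξ + τ, τ).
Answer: T(ξ, τ) = 2exp(-τ)sin(ξ + τ) + 3exp(-9τ)sin(3ξ + 3τ)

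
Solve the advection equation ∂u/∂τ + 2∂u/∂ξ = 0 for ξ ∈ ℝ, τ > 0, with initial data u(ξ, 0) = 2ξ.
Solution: By characteristics (dξ/dτ = 2), u(ξ,τ) = f(ξ - 2τ) with f = u(·, 0).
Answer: u(ξ, τ) = 2ξ - 4τ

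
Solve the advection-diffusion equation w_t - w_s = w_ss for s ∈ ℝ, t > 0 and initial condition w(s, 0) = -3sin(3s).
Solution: Change to a moving frame: let η = s + t, σ = t and write w(s,t) = u(η,σ).
By the chain rule w_t = u_σ + u_η, w_s = u_η, w_ss = u_ηη.
Then w_t - w_s = u_σ: the advection term cancels and the PDE becomes the heat equation u_σ = u_ηη on η ∈ ℝ.
Initial data: u(η,0) = w(η,0) = -3sin(3η).
On η ∈ ℝ each mode satisfies (sin(nη))″ = -n² sin(nη), so exp(-n²σ) sin(nη) solves the heat equation; by superposition u(η,σ) = Σ c_n exp(-n²σ) sin(nη).
Reading off the coefficients: c_3=-3, so u(η,σ) = -3exp(-9σ)sin(3η).
Substituting back η = s + t, σ = t: w(s,t) = u(s + t, t).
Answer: w(s, t) = -3exp(-9t)sin(3s + 3t)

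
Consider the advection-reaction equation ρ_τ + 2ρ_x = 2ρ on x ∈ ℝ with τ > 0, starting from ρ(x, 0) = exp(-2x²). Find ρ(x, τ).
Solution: Substitute ρ = exp(2τ)u, i.e. u = exp(-2τ)ρ.
By the product rule, ρ_τ = exp(2τ)(u_τ + 2u), ρ_x = exp(2τ)u_x.
Substituting into the PDE and dividing by exp(2τ): u_τ + 2u + 2u_x = 2u.
The lower-order terms cancel, leaving the standard advection equation u_τ + 2u_x = 0.
Initial data for u: u(x,0) = ρ(x,0) = exp(-2x²).
Solve for u:
  By method of characteristics (waves move right with speed 2):
  Along characteristics x - 2τ = const, u is constant, so u(x,τ) = f(x - 2τ) with f = u(·, 0).
Hence u(x,τ) = exp(-2(x - 2τ)²).
Transform back: ρ(x,τ) = exp(2τ)u(x,τ).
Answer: ρ(x, τ) = exp(2τ)exp(-2(x - 2τ)²)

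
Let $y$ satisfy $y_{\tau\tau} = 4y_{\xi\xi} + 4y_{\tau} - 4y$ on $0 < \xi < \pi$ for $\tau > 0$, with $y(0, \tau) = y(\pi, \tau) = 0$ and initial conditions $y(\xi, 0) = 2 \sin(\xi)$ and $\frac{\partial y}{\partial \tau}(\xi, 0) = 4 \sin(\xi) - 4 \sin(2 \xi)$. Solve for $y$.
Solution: Substitute $y = e^{2\tau}u$, i.e. $u = e^{-2\tau}y$.
By the product rule, $y_{\tau} = e^{2\tau}(u_{\tau} + 2u)$, $y_{\tau\tau} = e^{2\tau}(u_{\tau\tau} + 4u_{\tau} + 4u)$, $y_{\xi\xi} = e^{2\tau}u_{\xi\xi}$.
Substituting into the PDE and dividing by $e^{2\tau}$: $u_{\tau\tau} + 4u_{\tau} + 4u = 4u_{\xi\xi} + 4(u_{\tau} + 2u) - 4u$.
The lower-order terms cancel, leaving the standard wave equation $u_{\tau\tau} = 4u_{\xi\xi}$.
Initial data for $u$: $u(\xi,0) = y(\xi,0) = 2 \sin(\xi)$; $u_{\tau}(\xi,0) = y_{\tau}(\xi,0) - 2y(\xi,0) = -4 \sin(2 \xi)$. The boundary conditions carry over: $u(0,\tau) = u(\pi,\tau) = 0$.
Solve for $u$:
  Using separation of variables $u = X(\xi)T(\tau)$:
  Eigenfunctions: $\sin(n\xi)$, $n = 1, 2, 3, \ldots$
  General solution: $u(\xi, \tau) = \sum [A_n \cos(2n \tau) + B_n \sin(2n \tau)] \sin(n\xi)$
  From $u(\xi,0) = 2 \sin(\xi)$: $A_1=2$. From $u_{\tau}(\xi,0) = -4 \sin(2 \xi)$, using $u_{\tau}(\xi,0) = \sum \omega_n B_n \sin(n\xi)$ with $\omega_n = 2n$: $B_2 = (-4)/4 = -1$.
Hence $u(\xi,\tau) = 2 \sin(\xi) \cos(2 \tau) - \sin(2 \xi) \sin(4 \tau)$.
Transform back: $y(\xi,\tau) = e^{2\tau}u(\xi,\tau)$.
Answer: $y(\xi, \tau) = - e^{2 \tau} \sin(4 \tau) \sin(2 \xi) + 2 e^{2 \tau} \sin(\xi) \cos(2 \tau)$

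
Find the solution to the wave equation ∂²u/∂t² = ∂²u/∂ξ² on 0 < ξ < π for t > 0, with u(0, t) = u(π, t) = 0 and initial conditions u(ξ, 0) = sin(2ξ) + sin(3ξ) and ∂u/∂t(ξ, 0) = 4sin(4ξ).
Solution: Using separation of variables u = X(ξ)T(t):
Eigenfunctions: sin(nξ), n = 1, 2, 3, ...
General solution: u(ξ, t) = Σ [A_n cos(n t) + B_n sin(n t)] sin(nξ)
From u(ξ,0) = sin(2ξ) + sin(3ξ): A_2=1, A_3=1. From u_t(ξ,0) = 4sin(4ξ), using u_t(ξ,0) = Σ ω_n B_n sin(nξ) with ω_n = n: B_4 = 4/4 = 1.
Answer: u(ξ, t) = sin(4t)sin(4ξ) + sin(2ξ)cos(2t) + sin(3ξ)cos(3t)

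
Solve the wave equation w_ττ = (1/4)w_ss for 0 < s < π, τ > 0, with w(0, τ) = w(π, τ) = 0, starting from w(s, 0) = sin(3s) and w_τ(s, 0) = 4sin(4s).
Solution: Separating variables: w = Σ [A_n cos(ω_n τ) + B_n sin(ω_n τ)] sin(ns), ω_n = n/2. From ICs (B_n = velocity coefficient / ω_n): A_3=1, B_4=2.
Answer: w(s, τ) = sin(3s)cos(3τ/2) + 2sin(4s)sin(2τ)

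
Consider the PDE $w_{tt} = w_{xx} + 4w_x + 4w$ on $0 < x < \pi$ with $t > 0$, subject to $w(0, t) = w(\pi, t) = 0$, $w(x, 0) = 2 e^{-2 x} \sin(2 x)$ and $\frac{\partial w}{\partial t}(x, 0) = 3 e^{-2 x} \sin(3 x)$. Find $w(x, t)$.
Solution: Substitute $w = e^{-2x}u$.
Then $w_x = e^{-2x}(u_x - 2u)$, $w_{xx} = e^{-2x}(u_{xx} - 4u_x + 4u)$, $w_{tt} = e^{-2x}u_{tt}$; substituting and dividing by $e^{-2x}$, the lower-order terms cancel: $u_{tt} = u_{xx}$ (standard wave equation).
Data for $u$: $u(x,0) = e^{2x}w(x,0) = 2 \sin(2 x)$; $u_t(x,0) = e^{2x}w_t(x,0) = 3 \sin(3 x)$. The boundary conditions carry over: $u(0,t) = u(\pi,t) = 0$.
Separating variables: $u = \sum [A_n \cos(\omega_n t) + B_n \sin(\omega_n t)] \sin(nx)$, $\omega_n = n$. From ICs ($B_n$ = velocity coefficient / $\omega_n$): $A_2=2, B_3=1$.
So $u(x,t) = \sin(3 t) \sin(3 x) + 2 \sin(2 x) \cos(2 t)$, and $w(x,t) = e^{-2x}u(x,t)$.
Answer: $w(x, t) = e^{-2 x} \sin(3 t) \sin(3 x) + 2 e^{-2 x} \sin(2 x) \cos(2 t)$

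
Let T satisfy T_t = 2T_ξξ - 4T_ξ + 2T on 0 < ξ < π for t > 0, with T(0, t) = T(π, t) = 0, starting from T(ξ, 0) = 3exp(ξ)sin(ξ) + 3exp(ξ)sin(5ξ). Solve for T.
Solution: Substitute T = exp(ξ)u, i.e. u = exp(-ξ)T.
By the product rule, T_ξ = exp(ξ)(u_ξ + u), T_ξξ = exp(ξ)(u_ξξ + 2u_ξ + u), T_t = exp(ξ)u_t.
Substituting into the PDE and dividing by exp(ξ): u_t = 2(u_ξξ + 2u_ξ + u) - 4(u_ξ + u) + 2u.
The lower-order terms cancel, leaving the standard heat equation u_t = 2u_ξξ.
Initial data for u: u(ξ,0) = exp(-ξ)T(ξ,0) = 3sin(ξ) + 3sin(5ξ). The boundary conditions carry over: u(0,t) = u(π,t) = 0.
Solve for u:
  Using separation of variables u = X(ξ)G(t):
  Eigenfunctions: sin(nξ), n = 1, 2, 3, ...
  General solution: u(ξ, t) = Σ c_n sin(nξ) exp(-2n² t)
  Matching u(ξ,0) = 3sin(ξ) + 3sin(5ξ) term by term: c_1=3, c_5=3.
Hence u(ξ,t) = 3exp(-2t)sin(ξ) + 3exp(-50t)sin(5ξ).
Transform back: T(ξ,t) = exp(ξ)u(ξ,t).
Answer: T(ξ, t) = 3exp(-2t)exp(ξ)sin(ξ) + 3exp(-50t)exp(ξ)sin(5ξ)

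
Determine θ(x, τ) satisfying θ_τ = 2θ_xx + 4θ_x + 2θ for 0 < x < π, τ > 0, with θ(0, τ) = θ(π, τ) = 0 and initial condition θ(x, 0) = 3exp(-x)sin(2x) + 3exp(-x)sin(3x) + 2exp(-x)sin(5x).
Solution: Substitute θ = exp(-x)u.
Then θ_x = exp(-x)(u_x - u), θ_xx = exp(-x)(u_xx - 2u_x + u), θ_τ = exp(-x)u_τ; substituting and dividing by exp(-x), the lower-order terms cancel: u_τ = 2u_xx (standard heat equation).
Data for u: u(x,0) = exp(x)θ(x,0) = 3sin(2x) + 3sin(3x) + 2sin(5x). The boundary conditions carry over: u(0,τ) = u(π,τ) = 0.
Separating variables: u = Σ c_n exp(-2n²τ) sin(nx). From u(x,0) = 3sin(2x) + 3sin(3x) + 2sin(5x): c_2=3, c_3=3, c_5=2.
So u(x,τ) = 3exp(-8τ)sin(2x) + 3exp(-18τ)sin(3x) + 2exp(-50τ)sin(5x), and θ(x,τ) = exp(-x)u(x,τ).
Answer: θ(x, τ) = 3exp(-x)exp(-8τ)sin(2x) + 3exp(-x)exp(-18τ)sin(3x) + 2exp(-x)exp(-50τ)sin(5x)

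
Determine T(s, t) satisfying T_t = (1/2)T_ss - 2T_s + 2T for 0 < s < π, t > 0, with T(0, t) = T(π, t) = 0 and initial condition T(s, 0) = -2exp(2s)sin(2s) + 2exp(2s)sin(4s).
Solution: Substitute T = exp(2s)u, i.e. u = exp(-2s)T.
By the product rule, T_s = exp(2s)(u_s + 2u), T_ss = exp(2s)(u_ss + 4u_s + 4u), T_t = exp(2s)u_t.
Substituting into the PDE and dividing by exp(2s): u_t = (1/2)(u_ss + 4u_s + 4u) - 2(u_s + 2u) + 2u.
The lower-order terms cancel, leaving the standard heat equation u_t = (1/2)u_ss.
Initial data for u: u(s,0) = exp(-2s)T(s,0) = -2sin(2s) + 2sin(4s). The boundary conditions carry over: u(0,t) = u(π,t) = 0.
Solve for u:
  Using separation of variables u = X(s)G(t):
  Eigenfunctions: sin(ns), n = 1, 2, 3, ...
  General solution: u(s, t) = Σ c_n sin(ns) exp(-n² t/2)
  Matching u(s,0) = -2sin(2s) + 2sin(4s) term by term: c_2=-2, c_4=2.
Hence u(s,t) = -2exp(-2t)sin(2s) + 2exp(-8t)sin(4s).
Transform back: T(s,t) = exp(2s)u(s,t).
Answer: T(s, t) = -2exp(2s)exp(-2t)sin(2s) + 2exp(2s)exp(-8t)sin(4s)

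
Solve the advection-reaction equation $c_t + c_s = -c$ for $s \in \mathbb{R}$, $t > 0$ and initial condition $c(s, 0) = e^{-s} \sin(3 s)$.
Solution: Substitute $c = e^{-s}u$, i.e. $u = e^{s}c$.
By the product rule, $c_s = e^{-s}(u_s - u)$, $c_t = e^{-s}u_t$.
Substituting into the PDE and dividing by $e^{-s}$: $u_t + (u_s - u) = -u$.
The lower-order terms cancel, leaving the standard advection equation $u_t + u_s = 0$.
Initial data for $u$: $u(s,0) = e^{s}c(s,0) = \sin(3 s)$.
Solve for $u$:
  By method of characteristics (waves move right with speed 1):
  Along characteristics $s - t =$ const, $u$ is constant, so $u(s,t) = f(s - t)$ with $f = u( \cdot , 0)$.
Hence $u(s,t) = \sin(3 s - 3 t)$.
Transform back: $c(s,t) = e^{-s}u(s,t)$.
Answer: $c(s, t) = e^{-s} \sin(3 s - 3 t)$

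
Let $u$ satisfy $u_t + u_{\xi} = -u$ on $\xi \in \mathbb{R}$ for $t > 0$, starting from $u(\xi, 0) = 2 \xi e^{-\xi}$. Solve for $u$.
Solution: Substitute $u = e^{-\xi}w$, i.e. $w = e^{\xi}u$.
By the product rule, $u_{\xi} = e^{-\xi}(w_{\xi} - w)$, $u_t = e^{-\xi}w_t$.
Substituting into the PDE and dividing by $e^{-\xi}$: $w_t + (w_{\xi} - w) = -w$.
The lower-order terms cancel, leaving the standard advection equation $w_t + w_{\xi} = 0$.
Initial data for $w$: $w(\xi,0) = e^{\xi}u(\xi,0) = 2 \xi$.
Solve for $w$:
  By method of characteristics (waves move right with speed 1):
  Along characteristics $\xi - t =$ const, $w$ is constant, so $w(\xi,t) = f(\xi - t)$ with $f = w( \cdot , 0)$.
Hence $w(\xi,t) = -2 t + 2 \xi$.
Transform back: $u(\xi,t) = e^{-\xi}w(\xi,t)$.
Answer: $u(\xi, t) = 2 \xi e^{-\xi} - 2 t e^{-\xi}$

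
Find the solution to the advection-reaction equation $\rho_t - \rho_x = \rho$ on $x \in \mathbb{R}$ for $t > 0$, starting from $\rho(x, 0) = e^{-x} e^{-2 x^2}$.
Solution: Substitute $\rho = e^{-x}u$, i.e. $u = e^{x}\rho$.
By the product rule, $\rho_x = e^{-x}(u_x - u)$, $\rho_t = e^{-x}u_t$.
Substituting into the PDE and dividing by $e^{-x}$: $u_t - (u_x - u) = u$.
The lower-order terms cancel, leaving the standard advection equation $u_t - u_x = 0$.
Initial data for $u$: $u(x,0) = e^{x}\rho(x,0) = e^{-2 x^2}$.
Solve for $u$:
  By method of characteristics (waves move left with speed 1):
  Along characteristics $x + t =$ const, $u$ is constant, so $u(x,t) = f(x + t)$ with $f = u( \cdot , 0)$.
Hence $u(x,t) = e^{-2 (t + x)^2}$.
Transform back: $\rho(x,t) = e^{-x}u(x,t)$.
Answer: $\rho(x, t) = e^{-x} e^{-2 (t + x)^2}$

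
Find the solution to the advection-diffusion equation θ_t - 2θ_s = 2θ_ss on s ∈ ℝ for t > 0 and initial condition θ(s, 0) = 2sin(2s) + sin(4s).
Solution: Moving frame: η = s + 2t, σ = t, θ = u(η,σ), so θ_t = u_σ + 2u_η and θ_ss = u_ηη.
Hence θ_t - 2θ_s = u_σ and the PDE becomes the heat equation u_σ = 2u_ηη on η ∈ ℝ.
Initial data: u(η,0) = θ(η,0) = 2sin(2η) + sin(4η). Each mode sin(nη) decays as exp(-2n²σ) on ℝ, so u(η,σ) = Σ c_n exp(-2n²σ) sin(nη) with c_2=2, c_4=1: u(η,σ) = 2exp(-8σ)sin(2η) + exp(-32σ)sin(4η).
Substituting back: θ(s,t) = u(s + 2t, t).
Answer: θ(s, t) = 2exp(-8t)sin(2s + 4t) + exp(-32t)sin(4s + 8t)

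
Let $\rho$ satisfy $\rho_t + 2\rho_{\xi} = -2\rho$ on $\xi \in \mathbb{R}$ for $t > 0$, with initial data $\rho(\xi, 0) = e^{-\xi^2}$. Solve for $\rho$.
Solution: Substitute $\rho = e^{-2t}u$.
Then $\rho_t = e^{-2t}(u_t - 2u)$, $\rho_{\xi} = e^{-2t}u_{\xi}$; substituting and dividing by $e^{-2t}$, the lower-order terms cancel: $u_t + 2u_{\xi} = 0$ (standard advection equation).
Data for $u$: $u(\xi,0) = \rho(\xi,0) = e^{-\xi^2}$.
By characteristics ($d\xi/dt = 2$), $u(\xi,t) = f(\xi - 2t)$ with $f = u( \cdot , 0)$.
So $u(\xi,t) = e^{-(-2 t + \xi)^2}$, and $\rho(\xi,t) = e^{-2t}u(\xi,t)$.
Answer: $\rho(\xi, t) = e^{-2 t} e^{-(\xi - 2 t)^2}$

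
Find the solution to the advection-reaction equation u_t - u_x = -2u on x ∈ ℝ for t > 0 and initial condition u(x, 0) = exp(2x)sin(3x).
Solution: Substitute u = exp(2x)w, i.e. w = exp(-2x)u.
By the product rule, u_x = exp(2x)(w_x + 2w), u_t = exp(2x)w_t.
Substituting into the PDE and dividing by exp(2x): w_t - (w_x + 2w) = -2w.
The lower-order terms cancel, leaving the standard advection equation w_t - w_x = 0.
Initial data for w: w(x,0) = exp(-2x)u(x,0) = sin(3x).
Solve for w:
  By method of characteristics (waves move left with speed 1):
  Along characteristics x + t = const, w is constant, so w(x,t) = f(x + t) with f = w(·, 0).
Hence w(x,t) = sin(3t + 3x).
Transform back: u(x,t) = exp(2x)w(x,t).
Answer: u(x, t) = exp(2x)sin(3t + 3x)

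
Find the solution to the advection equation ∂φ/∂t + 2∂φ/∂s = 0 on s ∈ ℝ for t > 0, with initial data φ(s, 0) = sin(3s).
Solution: By characteristics (ds/dt = 2), φ(s,t) = f(s - 2t) with f = φ(·, 0).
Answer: φ(s, t) = sin(3s - 6t)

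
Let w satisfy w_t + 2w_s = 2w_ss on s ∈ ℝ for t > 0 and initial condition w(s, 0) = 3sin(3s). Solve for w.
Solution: Change to a moving frame: let η = s - 2t, σ = t and write w(s,t) = u(η,σ).
By the chain rule w_t = u_σ - 2u_η, w_s = u_η, w_ss = u_ηη.
Then w_t + 2w_s = u_σ: the advection term cancels and the PDE becomes the heat equation u_σ = 2u_ηη on η ∈ ℝ.
Initial data: u(η,0) = w(η,0) = 3sin(3η).
On η ∈ ℝ each mode satisfies (sin(nη))″ = -n² sin(nη), so exp(-2n²σ) sin(nη) solves the heat equation; by superposition u(η,σ) = Σ c_n exp(-2n²σ) sin(nη).
Reading off the coefficients: c_3=3, so u(η,σ) = 3exp(-18σ)sin(3η).
Substituting back η = s - 2t, σ = t: w(s,t) = u(s - 2t, t).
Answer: w(s, t) = 3exp(-18t)sin(3s - 6t)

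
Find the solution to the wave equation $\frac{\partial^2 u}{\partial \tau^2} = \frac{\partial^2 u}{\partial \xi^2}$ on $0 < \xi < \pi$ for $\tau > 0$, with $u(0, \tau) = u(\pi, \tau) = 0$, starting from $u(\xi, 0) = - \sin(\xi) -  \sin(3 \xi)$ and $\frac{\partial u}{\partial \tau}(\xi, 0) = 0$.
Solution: Separating variables: $u = \sum [A_n \cos(\omega_n \tau) + B_n \sin(\omega_n \tau)] \sin(n\xi)$, $\omega_n = n$. From ICs: $A_1=-1, A_3=-1$.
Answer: $u(\xi, \tau) = - \sin(\xi) \cos(\tau) -  \sin(3 \xi) \cos(3 \tau)$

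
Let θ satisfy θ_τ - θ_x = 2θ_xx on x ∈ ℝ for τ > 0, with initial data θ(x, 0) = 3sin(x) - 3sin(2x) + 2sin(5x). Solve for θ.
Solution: Change to a moving frame: let η = x + τ, σ = τ and write θ(x,τ) = u(η,σ).
By the chain rule θ_τ = u_σ + u_η, θ_x = u_η, θ_xx = u_ηη.
Then θ_τ - θ_x = u_σ: the advection term cancels and the PDE becomes the heat equation u_σ = 2u_ηη on η ∈ ℝ.
Initial data: u(η,0) = θ(η,0) = 3sin(η) - 3sin(2η) + 2sin(5η).
On η ∈ ℝ each mode satisfies (sin(nη))″ = -n² sin(nη), so exp(-2n²σ) sin(nη) solves the heat equation; by superposition u(η,σ) = Σ c_n exp(-2n²σ) sin(nη).
Reading off the coefficients: c_1=3, c_2=-3, c_5=2, so u(η,σ) = 3exp(-2σ)sin(η) - 3exp(-8σ)sin(2η) + 2exp(-50σ)sin(5η).
Substituting back η = x + τ, σ = τ: θ(x,τ) = u(x + τ, τ).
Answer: θ(x, τ) = 3exp(-2τ)sin(x + τ) - 3exp(-8τ)sin(2x + 2τ) + 2exp(-50τ)sin(5x + 5τ)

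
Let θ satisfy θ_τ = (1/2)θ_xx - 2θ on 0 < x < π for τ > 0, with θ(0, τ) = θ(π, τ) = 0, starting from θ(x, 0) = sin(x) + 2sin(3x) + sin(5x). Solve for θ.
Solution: Substitute θ = exp(-2τ)u, i.e. u = exp(2τ)θ.
By the product rule, θ_τ = exp(-2τ)(u_τ - 2u), θ_xx = exp(-2τ)u_xx.
Substituting into the PDE and dividing by exp(-2τ): u_τ - 2u = (1/2)u_xx - 2u.
The lower-order terms cancel, leaving the standard heat equation u_τ = (1/2)u_xx.
Initial data for u: u(x,0) = θ(x,0) = sin(x) + 2sin(3x) + sin(5x). The boundary conditions carry over: u(0,τ) = u(π,τ) = 0.
Solve for u:
  Using separation of variables u = X(x)G(τ):
  Eigenfunctions: sin(nx), n = 1, 2, 3, ...
  General solution: u(x, τ) = Σ c_n sin(nx) exp(-n² τ/2)
  Matching u(x,0) = sin(x) + 2sin(3x) + sin(5x) term by term: c_1=1, c_3=2, c_5=1.
Hence u(x,τ) = exp(-τ/2)sin(x) + 2exp(-9τ/2)sin(3x) + exp(-25τ/2)sin(5x).
Transform back: θ(x,τ) = exp(-2τ)u(x,τ).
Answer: θ(x, τ) = exp(-5τ/2)sin(x) + 2exp(-13τ/2)sin(3x) + exp(-29τ/2)sin(5x)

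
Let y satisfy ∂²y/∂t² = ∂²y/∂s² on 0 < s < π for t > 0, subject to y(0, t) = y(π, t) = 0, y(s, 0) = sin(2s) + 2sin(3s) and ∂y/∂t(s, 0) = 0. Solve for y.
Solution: Separating variables: y = Σ [A_n cos(ω_n t) + B_n sin(ω_n t)] sin(ns), ω_n = n. From ICs: A_2=1, A_3=2.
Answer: y(s, t) = sin(2s)cos(2t) + 2sin(3s)cos(3t)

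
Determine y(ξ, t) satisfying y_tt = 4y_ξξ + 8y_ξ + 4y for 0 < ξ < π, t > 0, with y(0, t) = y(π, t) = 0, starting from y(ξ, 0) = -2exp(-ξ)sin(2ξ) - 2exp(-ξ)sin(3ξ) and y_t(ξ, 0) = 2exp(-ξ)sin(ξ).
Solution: Substitute y = exp(-ξ)u.
Then y_ξ = exp(-ξ)(u_ξ - u), y_ξξ = exp(-ξ)(u_ξξ - 2u_ξ + u), y_tt = exp(-ξ)u_tt; substituting and dividing by exp(-ξ), the lower-order terms cancel: u_tt = 4u_ξξ (standard wave equation).
Data for u: u(ξ,0) = exp(ξ)y(ξ,0) = -2sin(2ξ) - 2sin(3ξ); u_t(ξ,0) = exp(ξ)y_t(ξ,0) = 2sin(ξ). The boundary conditions carry over: u(0,t) = u(π,t) = 0.
Separating variables: u = Σ [A_n cos(ω_n t) + B_n sin(ω_n t)] sin(nξ), ω_n = 2n. From ICs (B_n = velocity coefficient / ω_n): A_2=-2, A_3=-2, B_1=1.
So u(ξ,t) = sin(2t)sin(ξ) - 2sin(2ξ)cos(4t) - 2sin(3ξ)cos(6t), and y(ξ,t) = exp(-ξ)u(ξ,t).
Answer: y(ξ, t) = exp(-ξ)sin(2t)sin(ξ) - 2exp(-ξ)sin(2ξ)cos(4t) - 2exp(-ξ)sin(3ξ)cos(6t)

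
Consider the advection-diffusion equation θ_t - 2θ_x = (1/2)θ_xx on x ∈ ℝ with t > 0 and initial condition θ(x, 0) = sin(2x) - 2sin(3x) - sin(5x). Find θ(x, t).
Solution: Moving frame: η = x + 2t, σ = t, θ = u(η,σ), so θ_t = u_σ + 2u_η and θ_xx = u_ηη.
Hence θ_t - 2θ_x = u_σ and the PDE becomes the heat equation u_σ = (1/2)u_ηη on η ∈ ℝ.
Initial data: u(η,0) = θ(η,0) = sin(2η) - 2sin(3η) - sin(5η). Each mode sin(nη) decays as exp(-n²σ/2) on ℝ, so u(η,σ) = Σ c_n exp(-n²σ/2) sin(nη) with c_2=1, c_3=-2, c_5=-1: u(η,σ) = exp(-2σ)sin(2η) - 2exp(-9σ/2)sin(3η) - exp(-25σ/2)sin(5η).
Substituting back: θ(x,t) = u(x + 2t, t).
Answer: θ(x, t) = exp(-2t)sin(4t + 2x) - 2exp(-9t/2)sin(6t + 3x) - exp(-25t/2)sin(10t + 5x)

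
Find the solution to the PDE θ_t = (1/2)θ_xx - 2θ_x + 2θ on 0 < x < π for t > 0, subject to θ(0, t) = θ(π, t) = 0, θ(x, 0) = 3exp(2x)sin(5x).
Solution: Substitute θ = exp(2x)u, i.e. u = exp(-2x)θ.
By the product rule, θ_x = exp(2x)(u_x + 2u), θ_xx = exp(2x)(u_xx + 4u_x + 4u), θ_t = exp(2x)u_t.
Substituting into the PDE and dividing by exp(2x): u_t = (1/2)(u_xx + 4u_x + 4u) - 2(u_x + 2u) + 2u.
The lower-order terms cancel, leaving the standard heat equation u_t = (1/2)u_xx.
Initial data for u: u(x,0) = exp(-2x)θ(x,0) = 3sin(5x). The boundary conditions carry over: u(0,t) = u(π,t) = 0.
Solve for u:
  Using separation of variables u = X(x)G(t):
  Eigenfunctions: sin(nx), n = 1, 2, 3, ...
  General solution: u(x, t) = Σ c_n sin(nx) exp(-n² t/2)
  Matching u(x,0) = 3sin(5x) term by term: c_5=3.
Hence u(x,t) = 3exp(-25t/2)sin(5x).
Transform back: θ(x,t) = exp(2x)u(x,t).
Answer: θ(x, t) = 3exp(-25t/2)exp(2x)sin(5x)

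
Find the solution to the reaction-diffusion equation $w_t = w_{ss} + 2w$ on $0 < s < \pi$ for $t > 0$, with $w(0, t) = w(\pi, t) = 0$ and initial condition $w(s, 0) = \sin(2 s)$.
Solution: Substitute $w = e^{2t}u$, i.e. $u = e^{-2t}w$.
By the product rule, $w_t = e^{2t}(u_t + 2u)$, $w_{ss} = e^{2t}u_{ss}$.
Substituting into the PDE and dividing by $e^{2t}$: $u_t + 2u = u_{ss} + 2u$.
The lower-order terms cancel, leaving the standard heat equation $u_t = u_{ss}$.
Initial data for $u$: $u(s,0) = w(s,0) = \sin(2 s)$. The boundary conditions carry over: $u(0,t) = u(\pi,t) = 0$.
Solve for $u$:
  Using separation of variables $u = X(s)T(t)$:
  Eigenfunctions: $\sin(ns)$, $n = 1, 2, 3, \ldots$
  General solution: $u(s, t) = \sum c_n \sin(ns) e^{-n^2 t}$
  Matching $u(s,0) = \sin(2 s)$ term by term: $c_2=1$.
Hence $u(s,t) = e^{-4 t} \sin(2 s)$.
Transform back: $w(s,t) = e^{2t}u(s,t)$.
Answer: $w(s, t) = e^{-2 t} \sin(2 s)$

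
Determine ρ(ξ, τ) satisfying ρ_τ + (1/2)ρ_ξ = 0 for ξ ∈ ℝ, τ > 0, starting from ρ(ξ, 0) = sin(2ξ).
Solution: By method of characteristics (waves move right with speed 1/2):
Along characteristics ξ - (1/2)τ = const, ρ is constant, so ρ(ξ,τ) = f(ξ - (1/2)τ) with f = ρ(·, 0).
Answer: ρ(ξ, τ) = sin(2ξ - τ)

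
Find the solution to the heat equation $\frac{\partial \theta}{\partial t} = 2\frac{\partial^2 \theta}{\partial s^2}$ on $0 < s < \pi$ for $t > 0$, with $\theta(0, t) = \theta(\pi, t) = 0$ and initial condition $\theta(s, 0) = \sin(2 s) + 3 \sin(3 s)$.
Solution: Using separation of variables $\theta = X(s)G(t)$:
Eigenfunctions: $\sin(ns)$, $n = 1, 2, 3, \ldots$
General solution: $\theta(s, t) = \sum c_n \sin(ns) e^{-2n^2 t}$
Matching $\theta(s,0) = \sin(2 s) + 3 \sin(3 s)$ term by term: $c_2=1, c_3=3$.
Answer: $\theta(s, t) = e^{-8 t} \sin(2 s) + 3 e^{-18 t} \sin(3 s)$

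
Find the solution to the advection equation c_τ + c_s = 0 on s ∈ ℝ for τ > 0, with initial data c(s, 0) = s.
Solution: By method of characteristics (waves move right with speed 1):
Along characteristics s - τ = const, c is constant, so c(s,τ) = f(s - τ) with f = c(·, 0).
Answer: c(s, τ) = s - τ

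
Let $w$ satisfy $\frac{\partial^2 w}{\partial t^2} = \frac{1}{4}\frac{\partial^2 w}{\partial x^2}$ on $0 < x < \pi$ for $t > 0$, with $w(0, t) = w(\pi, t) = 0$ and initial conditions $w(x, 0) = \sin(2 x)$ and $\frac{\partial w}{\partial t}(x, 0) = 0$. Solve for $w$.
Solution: Separating variables: $w = \sum [A_n \cos(\omega_n t) + B_n \sin(\omega_n t)] \sin(nx)$, $\omega_n = n/2$. From ICs: $A_2=1$.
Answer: $w(x, t) = \sin(2 x) \cos(t)$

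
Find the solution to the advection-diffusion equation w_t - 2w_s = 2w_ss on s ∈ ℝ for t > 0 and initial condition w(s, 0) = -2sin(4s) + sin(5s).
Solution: Change to a moving frame: let η = s + 2t, σ = t and write w(s,t) = u(η,σ).
By the chain rule w_t = u_σ + 2u_η, w_s = u_η, w_ss = u_ηη.
Then w_t - 2w_s = u_σ: the advection term cancels and the PDE becomes the heat equation u_σ = 2u_ηη on η ∈ ℝ.
Initial data: u(η,0) = w(η,0) = -2sin(4η) + sin(5η).
On η ∈ ℝ each mode satisfies (sin(nη))″ = -n² sin(nη), so exp(-2n²σ) sin(nη) solves the heat equation; by superposition u(η,σ) = Σ c_n exp(-2n²σ) sin(nη).
Reading off the coefficients: c_4=-2, c_5=1, so u(η,σ) = -2exp(-32σ)sin(4η) + exp(-50σ)sin(5η).
Substituting back η = s + 2t, σ = t: w(s,t) = u(s + 2t, t).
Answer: w(s, t) = -2exp(-32t)sin(4s + 8t) + exp(-50t)sin(5s + 10t)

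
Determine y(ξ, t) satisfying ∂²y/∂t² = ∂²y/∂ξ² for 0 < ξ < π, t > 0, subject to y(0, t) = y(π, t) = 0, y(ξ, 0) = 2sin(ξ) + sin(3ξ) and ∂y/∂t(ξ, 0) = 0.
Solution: Using separation of variables y = X(ξ)T(t):
Eigenfunctions: sin(nξ), n = 1, 2, 3, ...
General solution: y(ξ, t) = Σ [A_n cos(n t) + B_n sin(n t)] sin(nξ)
From y(ξ,0) = 2sin(ξ) + sin(3ξ): A_1=2, A_3=1. From y_t(ξ,0) = 0: all B_n = 0.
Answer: y(ξ, t) = 2sin(ξ)cos(t) + sin(3ξ)cos(3t)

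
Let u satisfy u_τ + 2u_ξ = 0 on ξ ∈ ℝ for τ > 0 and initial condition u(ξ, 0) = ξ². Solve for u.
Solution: By method of characteristics (waves move right with speed 2):
Along characteristics ξ - 2τ = const, u is constant, so u(ξ,τ) = f(ξ - 2τ) with f = u(·, 0).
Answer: u(ξ, τ) = ξ² - 4ξτ + 4τ²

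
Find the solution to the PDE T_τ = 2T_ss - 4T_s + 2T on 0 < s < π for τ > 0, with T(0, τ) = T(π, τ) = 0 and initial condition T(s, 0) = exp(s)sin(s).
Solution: Substitute T = exp(s)u, i.e. u = exp(-s)T.
By the product rule, T_s = exp(s)(u_s + u), T_ss = exp(s)(u_ss + 2u_s + u), T_τ = exp(s)u_τ.
Substituting into the PDE and dividing by exp(s): u_τ = 2(u_ss + 2u_s + u) - 4(u_s + u) + 2u.
The lower-order terms cancel, leaving the standard heat equation u_τ = 2u_ss.
Initial data for u: u(s,0) = exp(-s)T(s,0) = sin(s). The boundary conditions carry over: u(0,τ) = u(π,τ) = 0.
Solve for u:
  Using separation of variables u = X(s)G(τ):
  Eigenfunctions: sin(ns), n = 1, 2, 3, ...
  General solution: u(s, τ) = Σ c_n sin(ns) exp(-2n² τ)
  Matching u(s,0) = sin(s) term by term: c_1=1.
Hence u(s,τ) = exp(-2τ)sin(s).
Transform back: T(s,τ) = exp(s)u(s,τ).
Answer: T(s, τ) = exp(s)exp(-2τ)sin(s)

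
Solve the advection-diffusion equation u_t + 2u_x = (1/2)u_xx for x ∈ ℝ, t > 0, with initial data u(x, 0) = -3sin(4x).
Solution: Change to a moving frame: let η = x - 2t, σ = t and write u(x,t) = w(η,σ).
By the chain rule u_t = w_σ - 2w_η, u_x = w_η, u_xx = w_ηη.
Then u_t + 2u_x = w_σ: the advection term cancels and the PDE becomes the heat equation w_σ = (1/2)w_ηη on η ∈ ℝ.
Initial data: w(η,0) = u(η,0) = -3sin(4η).
On η ∈ ℝ each mode satisfies (sin(nη))″ = -n² sin(nη), so exp(-n²σ/2) sin(nη) solves the heat equation; by superposition w(η,σ) = Σ c_n exp(-n²σ/2) sin(nη).
Reading off the coefficients: c_4=-3, so w(η,σ) = -3exp(-8σ)sin(4η).
Substituting back η = x - 2t, σ = t: u(x,t) = w(x - 2t, t).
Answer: u(x, t) = 3exp(-8t)sin(8t - 4x)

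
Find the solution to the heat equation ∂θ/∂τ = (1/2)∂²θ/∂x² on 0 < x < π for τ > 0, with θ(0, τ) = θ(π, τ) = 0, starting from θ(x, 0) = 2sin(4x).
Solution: Using separation of variables θ = X(x)G(τ):
Eigenfunctions: sin(nx), n = 1, 2, 3, ...
General solution: θ(x, τ) = Σ c_n sin(nx) exp(-n² τ/2)
Matching θ(x,0) = 2sin(4x) term by term: c_4=2.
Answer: θ(x, τ) = 2exp(-8τ)sin(4x)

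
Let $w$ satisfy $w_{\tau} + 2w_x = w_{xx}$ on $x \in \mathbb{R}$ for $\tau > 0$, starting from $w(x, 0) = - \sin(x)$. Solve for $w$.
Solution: Change to a moving frame: let $\eta = x - 2\tau$, $\sigma = \tau$ and write $w(x,\tau) = u(\eta,\sigma)$.
By the chain rule $w_{\tau} = u_{\sigma} - 2u_{\eta}$, $w_x = u_{\eta}$, $w_{xx} = u_{\eta\eta}$.
Then $w_{\tau} + 2w_x = u_{\sigma}$: the advection term cancels and the PDE becomes the heat equation $u_{\sigma} = u_{\eta\eta}$ on $\eta \in \mathbb{R}$.
Initial data: $u(\eta,0) = w(\eta,0) = - \sin(\eta)$.
On $\eta \in \mathbb{R}$ each mode satisfies $(\sin(n\eta))'' = -n^2 \sin(n\eta)$, so $e^{-n^2\sigma} \sin(n\eta)$ solves the heat equation; by superposition $u(\eta,\sigma) = \sum c_n e^{-n^2\sigma} \sin(n\eta)$.
Reading off the coefficients: $c_1=-1$, so $u(\eta,\sigma) = - e^{-\sigma} \sin(\eta)$.
Substituting back $\eta = x - 2\tau$, $\sigma = \tau$: $w(x,\tau) = u(x - 2\tau, \tau)$.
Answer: $w(x, \tau) = e^{-\tau} \sin(2 \tau - x)$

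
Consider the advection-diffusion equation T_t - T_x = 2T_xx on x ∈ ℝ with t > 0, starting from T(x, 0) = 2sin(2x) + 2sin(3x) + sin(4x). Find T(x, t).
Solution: Change to a moving frame: let η = x + t, σ = t and write T(x,t) = u(η,σ).
By the chain rule T_t = u_σ + u_η, T_x = u_η, T_xx = u_ηη.
Then T_t - T_x = u_σ: the advection term cancels and the PDE becomes the heat equation u_σ = 2u_ηη on η ∈ ℝ.
Initial data: u(η,0) = T(η,0) = 2sin(2η) + 2sin(3η) + sin(4η).
On η ∈ ℝ each mode satisfies (sin(nη))″ = -n² sin(nη), so exp(-2n²σ) sin(nη) solves the heat equation; by superposition u(η,σ) = Σ c_n exp(-2n²σ) sin(nη).
Reading off the coefficients: c_2=2, c_3=2, c_4=1, so u(η,σ) = 2exp(-8σ)sin(2η) + 2exp(-18σ)sin(3η) + exp(-32σ)sin(4η).
Substituting back η = x + t, σ = t: T(x,t) = u(x + t, t).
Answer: T(x, t) = 2exp(-8t)sin(2t + 2x) + 2exp(-18t)sin(3t + 3x) + exp(-32t)sin(4t + 4x)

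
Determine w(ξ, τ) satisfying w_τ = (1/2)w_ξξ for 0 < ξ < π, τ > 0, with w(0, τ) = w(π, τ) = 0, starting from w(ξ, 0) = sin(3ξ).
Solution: Using separation of variables w = X(ξ)T(τ):
Eigenfunctions: sin(nξ), n = 1, 2, 3, ...
General solution: w(ξ, τ) = Σ c_n sin(nξ) exp(-n² τ/2)
Matching w(ξ,0) = sin(3ξ) term by term: c_3=1.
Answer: w(ξ, τ) = exp(-9τ/2)sin(3ξ)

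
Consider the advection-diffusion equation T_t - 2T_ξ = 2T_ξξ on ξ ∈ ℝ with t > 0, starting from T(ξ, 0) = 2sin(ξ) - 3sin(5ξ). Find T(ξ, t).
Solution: Change to a moving frame: let η = ξ + 2t, σ = t and write T(ξ,t) = u(η,σ).
By the chain rule T_t = u_σ + 2u_η, T_ξ = u_η, T_ξξ = u_ηη.
Then T_t - 2T_ξ = u_σ: the advection term cancels and the PDE becomes the heat equation u_σ = 2u_ηη on η ∈ ℝ.
Initial data: u(η,0) = T(η,0) = 2sin(η) - 3sin(5η).
On η ∈ ℝ each mode satisfies (sin(nη))″ = -n² sin(nη), so exp(-2n²σ) sin(nη) solves the heat equation; by superposition u(η,σ) = Σ c_n exp(-2n²σ) sin(nη).
Reading off the coefficients: c_1=2, c_5=-3, so u(η,σ) = 2exp(-2σ)sin(η) - 3exp(-50σ)sin(5η).
Substituting back η = ξ + 2t, σ = t: T(ξ,t) = u(ξ + 2t, t).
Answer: T(ξ, t) = 2exp(-2t)sin(2t + ξ) - 3exp(-50t)sin(10t + 5ξ)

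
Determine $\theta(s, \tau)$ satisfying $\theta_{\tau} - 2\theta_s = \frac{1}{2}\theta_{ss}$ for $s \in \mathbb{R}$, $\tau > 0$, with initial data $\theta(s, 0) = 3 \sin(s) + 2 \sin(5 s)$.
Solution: Moving frame: $\eta = s + 2\tau$, $\sigma = \tau$, $\theta = u(\eta,\sigma)$, so $\theta_{\tau} = u_{\sigma} + 2u_{\eta}$ and $\theta_{ss} = u_{\eta\eta}$.
Hence $\theta_{\tau} - 2\theta_s = u_{\sigma}$ and the PDE becomes the heat equation $u_{\sigma} = \frac{1}{2}u_{\eta\eta}$ on $\eta \in \mathbb{R}$.
Initial data: $u(\eta,0) = \theta(\eta,0) = 3 \sin(\eta) + 2 \sin(5 \eta)$. Each mode $\sin(n\eta)$ decays as $e^{-n^2\sigma/2}$ on $\mathbb{R}$, so $u(\eta,\sigma) = \sum c_n e^{-n^2\sigma/2} \sin(n\eta)$ with $c_1=3, c_5=2$: $u(\eta,\sigma) = 3 e^{-\sigma/2} \sin(\eta) + 2 e^{-25 \sigma/2} \sin(5 \eta)$.
Substituting back: $\theta(s,\tau) = u(s + 2\tau, \tau)$.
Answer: $\theta(s, \tau) = 3 e^{-\tau/2} \sin(2 \tau + s) + 2 e^{-25 \tau/2} \sin(10 \tau + 5 s)$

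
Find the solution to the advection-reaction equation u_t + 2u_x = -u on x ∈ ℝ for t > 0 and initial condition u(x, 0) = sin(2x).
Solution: Substitute u = exp(-t)w, i.e. w = exp(t)u.
By the product rule, u_t = exp(-t)(w_t - w), u_x = exp(-t)w_x.
Substituting into the PDE and dividing by exp(-t): w_t - w + 2w_x = -w.
The lower-order terms cancel, leaving the standard advection equation w_t + 2w_x = 0.
Initial data for w: w(x,0) = u(x,0) = sin(2x).
Solve for w:
  By method of characteristics (waves move right with speed 2):
  Along characteristics x - 2t = const, w is constant, so w(x,t) = f(x - 2t) with f = w(·, 0).
Hence w(x,t) = -sin(4t - 2x).
Transform back: u(x,t) = exp(-t)w(x,t).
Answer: u(x, t) = -exp(-t)sin(4t - 2x)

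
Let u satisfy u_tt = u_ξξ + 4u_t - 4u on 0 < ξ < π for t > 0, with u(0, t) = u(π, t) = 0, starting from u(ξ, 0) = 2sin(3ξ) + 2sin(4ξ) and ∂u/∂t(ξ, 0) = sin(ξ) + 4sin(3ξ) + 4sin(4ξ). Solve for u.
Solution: Substitute u = exp(2t)w.
Then u_t = exp(2t)(w_t + 2w), u_tt = exp(2t)(w_tt + 4w_t + 4w), u_ξξ = exp(2t)w_ξξ; substituting and dividing by exp(2t), the lower-order terms cancel: w_tt = w_ξξ (standard wave equation).
Data for w: w(ξ,0) = u(ξ,0) = 2sin(3ξ) + 2sin(4ξ); w_t(ξ,0) = u_t(ξ,0) - 2u(ξ,0) = sin(ξ). The boundary conditions carry over: w(0,t) = w(π,t) = 0.
Separating variables: w = Σ [A_n cos(ω_n t) + B_n sin(ω_n t)] sin(nξ), ω_n = n. From ICs (B_n = velocity coefficient / ω_n): A_3=2, A_4=2, B_1=1.
So w(ξ,t) = sin(t)sin(ξ) + 2sin(3ξ)cos(3t) + 2sin(4ξ)cos(4t), and u(ξ,t) = exp(2t)w(ξ,t).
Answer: u(ξ, t) = exp(2t)sin(t)sin(ξ) + 2exp(2t)sin(3ξ)cos(3t) + 2exp(2t)sin(4ξ)cos(4t)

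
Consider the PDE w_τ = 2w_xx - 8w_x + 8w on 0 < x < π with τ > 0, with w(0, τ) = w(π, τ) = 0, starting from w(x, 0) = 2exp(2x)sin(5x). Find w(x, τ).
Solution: Substitute w = exp(2x)u, i.e. u = exp(-2x)w.
By the product rule, w_x = exp(2x)(u_x + 2u), w_xx = exp(2x)(u_xx + 4u_x + 4u), w_τ = exp(2x)u_τ.
Substituting into the PDE and dividing by exp(2x): u_τ = 2(u_xx + 4u_x + 4u) - 8(u_x + 2u) + 8u.
The lower-order terms cancel, leaving the standard heat equation u_τ = 2u_xx.
Initial data for u: u(x,0) = exp(-2x)w(x,0) = 2sin(5x). The boundary conditions carry over: u(0,τ) = u(π,τ) = 0.
Solve for u:
  Using separation of variables u = X(x)T(τ):
  Eigenfunctions: sin(nx), n = 1, 2, 3, ...
  General solution: u(x, τ) = Σ c_n sin(nx) exp(-2n² τ)
  Matching u(x,0) = 2sin(5x) term by term: c_5=2.
Hence u(x,τ) = 2exp(-50τ)sin(5x).
Transform back: w(x,τ) = exp(2x)u(x,τ).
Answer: w(x, τ) = 2exp(2x)exp(-50τ)sin(5x)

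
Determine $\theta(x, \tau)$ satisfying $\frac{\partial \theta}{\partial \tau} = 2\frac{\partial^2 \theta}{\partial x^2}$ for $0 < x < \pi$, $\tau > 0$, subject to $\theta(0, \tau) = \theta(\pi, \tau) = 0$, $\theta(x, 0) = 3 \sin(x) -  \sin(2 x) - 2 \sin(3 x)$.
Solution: Using separation of variables $\theta = X(x)G(\tau)$:
Eigenfunctions: $\sin(nx)$, $n = 1, 2, 3, \ldots$
General solution: $\theta(x, \tau) = \sum c_n \sin(nx) e^{-2n^2 \tau}$
Matching $\theta(x,0) = 3 \sin(x) - \sin(2 x) - 2 \sin(3 x)$ term by term: $c_1=3, c_2=-1, c_3=-2$.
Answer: $\theta(x, \tau) = 3 e^{-2 \tau} \sin(x) -  e^{-8 \tau} \sin(2 x) - 2 e^{-18 \tau} \sin(3 x)$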